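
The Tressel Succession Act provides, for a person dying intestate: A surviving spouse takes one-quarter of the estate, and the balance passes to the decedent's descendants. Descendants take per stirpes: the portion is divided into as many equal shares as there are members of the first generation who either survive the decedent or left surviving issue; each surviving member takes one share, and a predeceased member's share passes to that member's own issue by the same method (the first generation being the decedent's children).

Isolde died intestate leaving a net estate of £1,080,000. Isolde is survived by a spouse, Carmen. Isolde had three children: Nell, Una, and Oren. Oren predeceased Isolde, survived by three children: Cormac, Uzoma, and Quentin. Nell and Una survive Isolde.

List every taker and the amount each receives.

Carmen: £270,000; Nell: £270,000; Una: £270,000; Cormac: £90,000; Uzoma: £90,000; Quentin: £90,000

Carmen takes one-quarter of £1,080,000 = £270,000. The remaining £810,000 passes to the descendants.
The descendants' portion (£810,000) is divided into 3 shares of £270,000: Nell and Una each take £270,000; Oren's £270,000 share passes to Oren's issue.
Oren's share (£270,000) is divided into 3 shares of £90,000: Cormac, Uzoma, and Quentin each take £90,000.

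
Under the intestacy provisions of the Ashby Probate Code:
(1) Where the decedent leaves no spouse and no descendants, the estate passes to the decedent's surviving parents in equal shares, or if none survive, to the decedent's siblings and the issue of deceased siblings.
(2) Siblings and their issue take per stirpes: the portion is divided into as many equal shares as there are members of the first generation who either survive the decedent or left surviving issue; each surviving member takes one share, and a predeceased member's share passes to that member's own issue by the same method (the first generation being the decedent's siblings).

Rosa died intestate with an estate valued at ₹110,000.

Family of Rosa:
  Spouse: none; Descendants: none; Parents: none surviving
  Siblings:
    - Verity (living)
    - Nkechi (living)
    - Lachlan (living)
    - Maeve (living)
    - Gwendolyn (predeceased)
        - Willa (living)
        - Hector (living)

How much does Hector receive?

Hector receives ₹11,000.

The entire ₹110,000 passes to the siblings and their issue.
That amount (₹110,000) is divided into 5 shares of ₹22,000: Verity, Nkechi, Lachlan, and Maeve each take ₹22,000; Gwendolyn's ₹22,000 share passes to Gwendolyn's issue.
Gwendolyn's share (₹22,000) is divided into 2 shares of ₹11,000: Willa and Hector each take ₹11,000.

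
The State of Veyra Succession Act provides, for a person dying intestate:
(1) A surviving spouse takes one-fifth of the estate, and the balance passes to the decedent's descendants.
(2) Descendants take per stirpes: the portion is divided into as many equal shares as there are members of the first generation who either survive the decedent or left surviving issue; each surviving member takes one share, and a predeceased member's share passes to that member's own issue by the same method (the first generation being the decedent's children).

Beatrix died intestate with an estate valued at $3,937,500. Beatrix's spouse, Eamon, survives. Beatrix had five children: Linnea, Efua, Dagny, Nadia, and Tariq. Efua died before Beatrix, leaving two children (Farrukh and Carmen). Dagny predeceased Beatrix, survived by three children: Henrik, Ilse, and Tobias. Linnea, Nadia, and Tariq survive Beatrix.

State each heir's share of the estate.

Eamon takes one-fifth of $3,937,500 = $787,500. The remaining $3,150,000 passes to the descendants.
The descendants' portion ($3,150,000) is divided into 5 shares of $630,000: Linnea, Nadia, and Tariq each take $630,000; Efua's $630,000 share passes to Efua's issue; Dagny's $630,000 share passes to Dagny's issue.
Efua's share ($630,000) is divided into 2 shares of $315,000: Farrukh and Carmen each take $315,000.
Dagny's share ($630,000) is divided into 3 shares of $210,000: Henrik, Ilse, and Tobias each take $210,000.

Eamon: $787,500; Linnea: $630,000; Farrukh: $315,000; Carmen: $315,000; Henrik: $210,000; Ilse: $210,000; Tobias: $210,000; Nadia: $630,000; Tariq: $630,000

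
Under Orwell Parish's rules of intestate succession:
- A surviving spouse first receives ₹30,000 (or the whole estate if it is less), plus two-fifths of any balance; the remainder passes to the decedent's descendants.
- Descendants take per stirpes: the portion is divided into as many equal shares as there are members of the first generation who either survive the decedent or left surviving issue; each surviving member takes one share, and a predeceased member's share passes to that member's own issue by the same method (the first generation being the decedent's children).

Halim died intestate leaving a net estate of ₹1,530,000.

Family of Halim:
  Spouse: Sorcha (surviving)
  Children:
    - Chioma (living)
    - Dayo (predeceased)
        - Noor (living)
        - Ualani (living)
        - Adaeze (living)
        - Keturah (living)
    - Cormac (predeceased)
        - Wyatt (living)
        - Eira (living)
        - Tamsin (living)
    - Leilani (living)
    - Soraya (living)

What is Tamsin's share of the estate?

Tamsin receives ₹60,000.

Sorcha first takes ₹30,000, leaving a balance of ₹1,500,000. Sorcha then takes two-fifths of the balance (₹600,000), for a total of ₹630,000. The remaining ₹900,000 passes to the descendants.
The descendants' portion (₹900,000) is divided into 5 shares of ₹180,000: Chioma, Leilani, and Soraya each take ₹180,000; Dayo's ₹180,000 share passes to Dayo's issue; Cormac's ₹180,000 share passes to Cormac's issue.
Dayo's share (₹180,000) is divided into 4 shares of ₹45,000: Noor, Ualani, Adaeze, and Keturah each take ₹45,000.
Cormac's share (₹180,000) is divided into 3 shares of ₹60,000: Wyatt, Eira, and Tamsin each take ₹60,000.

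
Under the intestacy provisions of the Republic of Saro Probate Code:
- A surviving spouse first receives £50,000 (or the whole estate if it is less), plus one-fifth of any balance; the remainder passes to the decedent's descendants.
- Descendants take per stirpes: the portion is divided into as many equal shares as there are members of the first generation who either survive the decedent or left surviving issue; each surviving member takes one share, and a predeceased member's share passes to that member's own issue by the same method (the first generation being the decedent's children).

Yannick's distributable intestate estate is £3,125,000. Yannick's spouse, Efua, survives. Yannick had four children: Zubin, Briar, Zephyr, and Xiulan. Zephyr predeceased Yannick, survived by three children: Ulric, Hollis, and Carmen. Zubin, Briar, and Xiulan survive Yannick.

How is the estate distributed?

Efua first takes £50,000, leaving a balance of £3,075,000. Efua then takes one-fifth of the balance (£615,000), for a total of £665,000. The remaining £2,460,000 passes to the descendants.
The descendants' portion (£2,460,000) is divided into 4 shares of £615,000: Zubin, Briar, and Xiulan each take £615,000; Zephyr's £615,000 share passes to Zephyr's issue.
Zephyr's share (£615,000) is divided into 3 shares of £205,000: Ulric, Hollis, and Carmen each take £205,000.

Efua: £665,000; Zubin: £615,000; Briar: £615,000; Ulric: £205,000; Hollis: £205,000; Carmen: £205,000; Xiulan: £615,000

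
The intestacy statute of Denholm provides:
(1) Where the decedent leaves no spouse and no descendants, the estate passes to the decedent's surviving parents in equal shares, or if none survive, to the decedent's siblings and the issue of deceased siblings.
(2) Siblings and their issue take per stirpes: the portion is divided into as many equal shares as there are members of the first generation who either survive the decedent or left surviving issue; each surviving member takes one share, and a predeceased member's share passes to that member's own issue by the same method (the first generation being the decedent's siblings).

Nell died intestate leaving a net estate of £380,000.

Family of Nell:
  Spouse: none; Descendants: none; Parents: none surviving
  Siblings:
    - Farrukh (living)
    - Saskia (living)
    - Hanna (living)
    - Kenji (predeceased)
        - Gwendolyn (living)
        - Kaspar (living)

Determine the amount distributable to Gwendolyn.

The entire £380,000 passes to the siblings and their issue.
That amount (£380,000) is divided into 4 shares of £95,000: Farrukh, Saskia, and Hanna each take £95,000; Kenji's £95,000 share passes to Kenji's issue.
Kenji's share (£95,000) is divided into 2 shares of £47,500: Gwendolyn and Kaspar each take £47,500.

Gwendolyn receives £47,500.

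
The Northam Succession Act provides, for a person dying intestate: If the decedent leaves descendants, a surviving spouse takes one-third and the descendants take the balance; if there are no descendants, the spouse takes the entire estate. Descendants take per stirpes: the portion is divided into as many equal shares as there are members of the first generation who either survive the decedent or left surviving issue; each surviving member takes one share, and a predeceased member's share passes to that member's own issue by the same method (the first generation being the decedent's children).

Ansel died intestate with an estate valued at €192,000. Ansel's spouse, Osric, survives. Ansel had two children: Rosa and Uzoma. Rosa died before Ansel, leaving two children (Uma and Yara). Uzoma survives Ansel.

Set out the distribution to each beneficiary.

Osric: €64,000; Uma: €32,000; Yara: €32,000; Uzoma: €64,000

Osric takes one-third of €192,000 = €64,000. The remaining €128,000 passes to the descendants.
The descendants' portion (€128,000) is divided into 2 shares of €64,000: Uzoma takes €64,000; Rosa's €64,000 share passes to Rosa's issue.
Rosa's share (€64,000) is divided into 2 shares of €32,000: Uma and Yara each take €32,000.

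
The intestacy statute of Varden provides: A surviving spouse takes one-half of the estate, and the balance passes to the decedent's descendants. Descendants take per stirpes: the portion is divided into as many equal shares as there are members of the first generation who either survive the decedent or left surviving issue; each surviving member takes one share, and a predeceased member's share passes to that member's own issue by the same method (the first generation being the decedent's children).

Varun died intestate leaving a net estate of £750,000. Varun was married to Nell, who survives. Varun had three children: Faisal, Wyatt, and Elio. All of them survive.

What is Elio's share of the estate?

Elio receives £125,000.

Nell takes one-half of £750,000 = £375,000. The remaining £375,000 passes to the descendants.
The descendants' portion (£375,000) is divided into 3 shares of £125,000: Faisal, Wyatt, and Elio each take £125,000.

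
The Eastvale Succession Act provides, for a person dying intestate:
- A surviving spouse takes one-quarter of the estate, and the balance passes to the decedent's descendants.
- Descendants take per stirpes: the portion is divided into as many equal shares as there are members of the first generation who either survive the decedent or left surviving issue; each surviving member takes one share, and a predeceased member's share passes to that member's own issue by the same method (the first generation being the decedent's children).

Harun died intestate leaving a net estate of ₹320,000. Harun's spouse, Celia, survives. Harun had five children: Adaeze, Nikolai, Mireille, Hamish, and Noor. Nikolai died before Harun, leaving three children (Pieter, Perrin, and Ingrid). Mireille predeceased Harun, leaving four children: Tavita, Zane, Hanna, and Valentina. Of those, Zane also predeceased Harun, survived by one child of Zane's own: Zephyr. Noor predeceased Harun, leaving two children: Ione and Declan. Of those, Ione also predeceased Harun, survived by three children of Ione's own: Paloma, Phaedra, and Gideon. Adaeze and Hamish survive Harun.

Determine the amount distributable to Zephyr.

Celia takes one-quarter of ₹320,000 = ₹80,000. The remaining ₹240,000 passes to the descendants.
The descendants' portion (₹240,000) is divided into 5 shares of ₹48,000: Adaeze and Hamish each take ₹48,000; Nikolai's ₹48,000 share passes to Nikolai's issue; Mireille's ₹48,000 share passes to Mireille's issue; Noor's ₹48,000 share passes to Noor's issue.
Nikolai's share (₹48,000) is divided into 3 shares of ₹16,000: Pieter, Perrin, and Ingrid each take ₹16,000.
Mireille's share (₹48,000) is divided into 4 shares of ₹12,000: Tavita, Hanna, and Valentina each take ₹12,000; Zane's ₹12,000 share passes to Zane's issue.
Zane's share (₹12,000) passes entirely to Zephyr.
Noor's share (₹48,000) is divided into 2 shares of ₹24,000: Declan takes ₹24,000; Ione's ₹24,000 share passes to Ione's issue.
Ione's share (₹24,000) is divided into 3 shares of ₹8,000: Paloma, Phaedra, and Gideon each take ₹8,000.

Zephyr receives ₹12,000.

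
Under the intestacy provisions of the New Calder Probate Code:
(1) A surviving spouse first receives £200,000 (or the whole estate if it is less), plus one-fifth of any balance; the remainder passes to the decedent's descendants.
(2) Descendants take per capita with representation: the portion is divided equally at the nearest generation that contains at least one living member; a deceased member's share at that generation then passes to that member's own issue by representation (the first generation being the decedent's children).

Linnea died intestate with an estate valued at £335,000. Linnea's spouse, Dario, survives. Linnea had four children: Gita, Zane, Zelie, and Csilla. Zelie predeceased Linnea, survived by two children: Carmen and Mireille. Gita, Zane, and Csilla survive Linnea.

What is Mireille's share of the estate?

Dario first takes £200,000, leaving a balance of £135,000. Dario then takes one-fifth of the balance (£27,000), for a total of £227,000. The remaining £108,000 passes to the descendants.
The descendants' portion (£108,000) is divided into 4 shares of £27,000: Gita, Zane, and Csilla each take £27,000; Zelie's £27,000 share passes to Zelie's issue.
Zelie's share (£27,000) is divided into 2 shares of £13,500: Carmen and Mireille each take £13,500.

Mireille receives £13,500.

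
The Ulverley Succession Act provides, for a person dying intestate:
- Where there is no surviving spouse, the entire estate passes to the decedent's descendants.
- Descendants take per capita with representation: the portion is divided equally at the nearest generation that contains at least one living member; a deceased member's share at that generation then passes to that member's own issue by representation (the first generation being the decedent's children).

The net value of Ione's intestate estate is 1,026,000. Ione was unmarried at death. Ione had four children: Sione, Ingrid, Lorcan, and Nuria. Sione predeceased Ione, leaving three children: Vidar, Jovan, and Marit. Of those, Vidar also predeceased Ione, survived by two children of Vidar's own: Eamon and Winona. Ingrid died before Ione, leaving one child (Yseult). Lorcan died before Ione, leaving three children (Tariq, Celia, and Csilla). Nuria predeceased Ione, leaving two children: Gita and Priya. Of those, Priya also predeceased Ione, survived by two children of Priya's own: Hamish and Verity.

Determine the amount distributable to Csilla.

The entire 1,026,000 passes to the descendants.
No child survives, so the initial division is made at the grandchildren's generation.
That amount (1,026,000) is divided into 9 shares of 114,000: Jovan, Marit, Yseult, Tariq, Celia, Csilla, and Gita each take 114,000; Vidar's 114,000 share passes to Vidar's issue; Priya's 114,000 share passes to Priya's issue.
Vidar's share (114,000) is divided into 2 shares of 57,000: Eamon and Winona each take 57,000.
Priya's share (114,000) is divided into 2 shares of 57,000: Hamish and Verity each take 57,000.

Csilla receives 114,000.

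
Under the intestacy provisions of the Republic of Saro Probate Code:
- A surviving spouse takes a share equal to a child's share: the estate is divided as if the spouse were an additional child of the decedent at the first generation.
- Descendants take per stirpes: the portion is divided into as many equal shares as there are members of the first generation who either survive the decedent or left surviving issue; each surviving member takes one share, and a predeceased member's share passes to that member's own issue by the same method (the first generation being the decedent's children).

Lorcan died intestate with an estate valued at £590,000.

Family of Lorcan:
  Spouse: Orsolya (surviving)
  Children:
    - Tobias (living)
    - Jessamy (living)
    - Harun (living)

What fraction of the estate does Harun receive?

The spouse counts as an additional share at the children's level, so there are 4 primary shares of £147,500. Orsolya takes one such share (£147,500).
The children's combined portion (£442,500) is divided into 3 shares of £147,500: Tobias, Jessamy, and Harun each take £147,500.

Harun receives 1/4 of the estate.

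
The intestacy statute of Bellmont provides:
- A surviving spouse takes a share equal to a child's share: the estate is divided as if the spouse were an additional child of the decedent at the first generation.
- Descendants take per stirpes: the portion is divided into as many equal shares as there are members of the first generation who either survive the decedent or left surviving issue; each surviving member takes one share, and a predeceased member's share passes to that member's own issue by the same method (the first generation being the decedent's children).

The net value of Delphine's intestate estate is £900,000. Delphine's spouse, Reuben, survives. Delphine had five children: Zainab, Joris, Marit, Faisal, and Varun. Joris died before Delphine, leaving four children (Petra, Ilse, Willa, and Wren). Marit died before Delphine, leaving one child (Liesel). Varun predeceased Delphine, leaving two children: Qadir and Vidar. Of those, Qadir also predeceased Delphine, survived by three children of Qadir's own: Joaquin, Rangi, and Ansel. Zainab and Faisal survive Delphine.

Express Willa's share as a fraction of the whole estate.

Willa receives 1/24 of the estate.

The spouse counts as an additional share at the children's level, so there are 6 primary shares of £150,000. Reuben takes one such share (£150,000).
The children's combined portion (£750,000) is divided into 5 shares of £150,000: Zainab and Faisal each take £150,000; Joris's £150,000 share passes to Joris's issue; Marit's £150,000 share passes to Marit's issue; Varun's £150,000 share passes to Varun's issue.
Joris's share (£150,000) is divided into 4 shares of £37,500: Petra, Ilse, Willa, and Wren each take £37,500.
Marit's share (£150,000) passes entirely to Liesel.
Varun's share (£150,000) is divided into 2 shares of £75,000: Vidar takes £75,000; Qadir's £75,000 share passes to Qadir's issue.
Qadir's share (£75,000) is divided into 3 shares of £25,000: Joaquin, Rangi, and Ansel each take £25,000.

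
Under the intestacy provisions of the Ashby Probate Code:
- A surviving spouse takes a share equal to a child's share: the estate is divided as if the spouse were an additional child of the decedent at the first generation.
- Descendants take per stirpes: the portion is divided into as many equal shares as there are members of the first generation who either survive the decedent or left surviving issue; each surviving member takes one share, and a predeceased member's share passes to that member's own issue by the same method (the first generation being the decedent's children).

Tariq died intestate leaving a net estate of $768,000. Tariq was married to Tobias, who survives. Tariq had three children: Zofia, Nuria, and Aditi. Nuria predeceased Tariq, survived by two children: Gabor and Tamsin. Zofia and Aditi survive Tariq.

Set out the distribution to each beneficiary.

The spouse counts as an additional share at the children's level, so there are 4 primary shares of $192,000. Tobias takes one such share ($192,000).
The children's combined portion ($576,000) is divided into 3 shares of $192,000: Zofia and Aditi each take $192,000; Nuria's $192,000 share passes to Nuria's issue.
Nuria's share ($192,000) is divided into 2 shares of $96,000: Gabor and Tamsin each take $96,000.

Tobias: $192,000; Zofia: $192,000; Gabor: $96,000; Tamsin: $96,000; Aditi: $192,000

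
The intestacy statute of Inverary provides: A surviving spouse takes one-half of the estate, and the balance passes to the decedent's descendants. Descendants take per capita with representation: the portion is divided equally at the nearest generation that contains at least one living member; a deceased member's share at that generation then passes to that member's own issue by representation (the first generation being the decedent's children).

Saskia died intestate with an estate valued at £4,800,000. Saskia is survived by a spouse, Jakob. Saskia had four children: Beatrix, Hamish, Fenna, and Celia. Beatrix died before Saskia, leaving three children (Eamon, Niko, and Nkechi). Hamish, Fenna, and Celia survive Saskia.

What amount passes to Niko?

Niko receives £200,000.

Jakob takes one-half of £4,800,000 = £2,400,000. The remaining £2,400,000 passes to the descendants.
The descendants' portion (£2,400,000) is divided into 4 shares of £600,000: Hamish, Fenna, and Celia each take £600,000; Beatrix's £600,000 share passes to Beatrix's issue.
Beatrix's share (£600,000) is divided into 3 shares of £200,000: Eamon, Niko, and Nkechi each take £200,000.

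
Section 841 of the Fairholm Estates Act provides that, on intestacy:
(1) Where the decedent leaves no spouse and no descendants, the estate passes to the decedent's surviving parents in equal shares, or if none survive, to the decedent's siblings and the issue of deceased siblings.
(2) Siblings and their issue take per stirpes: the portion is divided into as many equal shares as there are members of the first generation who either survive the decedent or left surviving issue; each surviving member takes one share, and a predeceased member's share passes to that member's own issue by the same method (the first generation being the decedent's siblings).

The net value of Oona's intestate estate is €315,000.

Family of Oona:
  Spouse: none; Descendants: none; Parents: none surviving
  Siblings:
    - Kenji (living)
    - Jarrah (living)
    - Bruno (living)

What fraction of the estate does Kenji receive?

Kenji receives 1/3 of the estate.

The entire €315,000 passes to the siblings and their issue.
That amount (€315,000) is divided into 3 shares of €105,000: Kenji, Jarrah, and Bruno each take €105,000.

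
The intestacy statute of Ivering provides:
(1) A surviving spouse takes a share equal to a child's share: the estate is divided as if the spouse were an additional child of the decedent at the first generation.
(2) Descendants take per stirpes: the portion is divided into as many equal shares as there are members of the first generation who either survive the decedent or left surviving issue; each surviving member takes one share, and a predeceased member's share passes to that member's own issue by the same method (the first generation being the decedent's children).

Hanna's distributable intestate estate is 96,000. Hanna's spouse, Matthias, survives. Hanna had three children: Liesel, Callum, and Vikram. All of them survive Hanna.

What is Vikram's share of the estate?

Vikram receives 24,000.

The spouse counts as an additional share at the children's level, so there are 4 primary shares of 24,000. Matthias takes one such share (24,000).
The children's combined portion (72,000) is divided into 3 shares of 24,000: Liesel, Callum, and Vikram each take 24,000.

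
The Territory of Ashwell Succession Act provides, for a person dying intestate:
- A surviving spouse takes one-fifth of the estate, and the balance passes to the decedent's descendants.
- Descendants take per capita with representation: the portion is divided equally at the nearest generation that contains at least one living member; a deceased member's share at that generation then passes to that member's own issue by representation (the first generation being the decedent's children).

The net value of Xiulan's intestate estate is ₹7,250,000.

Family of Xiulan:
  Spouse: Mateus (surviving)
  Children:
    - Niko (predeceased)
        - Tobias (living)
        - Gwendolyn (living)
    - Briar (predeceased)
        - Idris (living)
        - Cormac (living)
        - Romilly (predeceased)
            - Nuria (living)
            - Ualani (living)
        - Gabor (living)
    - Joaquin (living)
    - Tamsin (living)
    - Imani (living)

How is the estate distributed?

Mateus: ₹1,450,000; Tobias: ₹580,000; Gwendolyn: ₹580,000; Idris: ₹290,000; Cormac: ₹290,000; Nuria: ₹145,000; Ualani: ₹145,000; Gabor: ₹290,000; Joaquin: ₹1,160,000; Tamsin: ₹1,160,000; Imani: ₹1,160,000

Mateus takes one-fifth of ₹7,250,000 = ₹1,450,000. The remaining ₹5,800,000 passes to the descendants.
The descendants' portion (₹5,800,000) is divided into 5 shares of ₹1,160,000: Joaquin, Tamsin, and Imani each take ₹1,160,000; Niko's ₹1,160,000 share passes to Niko's issue; Briar's ₹1,160,000 share passes to Briar's issue.
Niko's share (₹1,160,000) is divided into 2 shares of ₹580,000: Tobias and Gwendolyn each take ₹580,000.
Briar's share (₹1,160,000) is divided into 4 shares of ₹290,000: Idris, Cormac, and Gabor each take ₹290,000; Romilly's ₹290,000 share passes to Romilly's issue.
Romilly's share (₹290,000) is divided into 2 shares of ₹145,000: Nuria and Ualani each take ₹145,000.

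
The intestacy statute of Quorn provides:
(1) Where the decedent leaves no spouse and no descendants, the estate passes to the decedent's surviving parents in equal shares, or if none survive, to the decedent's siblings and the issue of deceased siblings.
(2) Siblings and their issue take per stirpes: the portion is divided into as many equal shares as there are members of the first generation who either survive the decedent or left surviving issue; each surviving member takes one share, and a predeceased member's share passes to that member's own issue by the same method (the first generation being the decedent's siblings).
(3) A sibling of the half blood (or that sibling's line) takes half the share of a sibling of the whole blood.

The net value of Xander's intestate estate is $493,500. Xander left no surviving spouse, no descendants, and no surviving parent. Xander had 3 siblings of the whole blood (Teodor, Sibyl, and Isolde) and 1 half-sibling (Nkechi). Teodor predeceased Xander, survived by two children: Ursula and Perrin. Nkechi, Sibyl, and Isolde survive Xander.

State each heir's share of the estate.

Ursula: $70,500; Perrin: $70,500; Nkechi: $70,500; Sibyl: $141,000; Isolde: $141,000

The entire $493,500 passes to the siblings and their issue.
Counting each half-blood sibling's line as half a unit, there are 7/2 units in $493,500, so one unit is $141,000. Whole-blood lines (Teodor, Sibyl, and Isolde) take $141,000 each; half-blood lines (Nkechi) take $70,500 each.
Teodor's share ($141,000) is divided into 2 shares of $70,500: Ursula and Perrin each take $70,500.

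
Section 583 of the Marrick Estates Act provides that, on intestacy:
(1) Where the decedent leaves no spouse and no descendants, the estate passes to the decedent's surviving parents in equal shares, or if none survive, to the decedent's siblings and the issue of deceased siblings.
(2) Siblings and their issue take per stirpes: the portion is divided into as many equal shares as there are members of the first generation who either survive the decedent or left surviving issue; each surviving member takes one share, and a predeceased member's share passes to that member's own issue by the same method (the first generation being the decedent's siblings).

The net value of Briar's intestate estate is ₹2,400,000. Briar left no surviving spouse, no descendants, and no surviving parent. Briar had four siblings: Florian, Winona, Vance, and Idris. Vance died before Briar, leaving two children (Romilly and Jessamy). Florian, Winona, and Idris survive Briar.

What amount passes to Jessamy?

The entire ₹2,400,000 passes to the siblings and their issue.
That amount (₹2,400,000) is divided into 4 shares of ₹600,000: Florian, Winona, and Idris each take ₹600,000; Vance's ₹600,000 share passes to Vance's issue.
Vance's share (₹600,000) is divided into 2 shares of ₹300,000: Romilly and Jessamy each take ₹300,000.

Jessamy receives ₹300,000.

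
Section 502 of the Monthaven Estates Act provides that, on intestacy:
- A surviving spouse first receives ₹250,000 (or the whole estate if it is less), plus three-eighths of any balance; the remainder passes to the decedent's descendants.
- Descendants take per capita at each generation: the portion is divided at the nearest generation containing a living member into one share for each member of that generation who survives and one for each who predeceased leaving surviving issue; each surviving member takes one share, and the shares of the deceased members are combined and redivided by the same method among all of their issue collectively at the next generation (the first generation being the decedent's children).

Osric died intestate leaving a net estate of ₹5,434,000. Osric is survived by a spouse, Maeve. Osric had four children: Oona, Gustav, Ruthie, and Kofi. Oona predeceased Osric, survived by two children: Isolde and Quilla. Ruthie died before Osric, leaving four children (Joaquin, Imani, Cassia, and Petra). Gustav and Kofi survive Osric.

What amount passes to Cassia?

Cassia receives ₹270,000.

Maeve first takes ₹250,000, leaving a balance of ₹5,184,000. Maeve then takes three-eighths of the balance (₹1,944,000), for a total of ₹2,194,000. The remaining ₹3,240,000 passes to the descendants.
The descendants' portion (₹3,240,000) is divided at the children's generation into 4 shares of ₹810,000. Gustav and Kofi each take ₹810,000. The 2 shares of the deceased (Oona and Ruthie) are combined into a pool of ₹1,620,000.
That pool (₹1,620,000) is divided at the grandchildren's generation equally among Isolde, Quilla, Joaquin, Imani, Cassia, and Petra: ₹270,000 each.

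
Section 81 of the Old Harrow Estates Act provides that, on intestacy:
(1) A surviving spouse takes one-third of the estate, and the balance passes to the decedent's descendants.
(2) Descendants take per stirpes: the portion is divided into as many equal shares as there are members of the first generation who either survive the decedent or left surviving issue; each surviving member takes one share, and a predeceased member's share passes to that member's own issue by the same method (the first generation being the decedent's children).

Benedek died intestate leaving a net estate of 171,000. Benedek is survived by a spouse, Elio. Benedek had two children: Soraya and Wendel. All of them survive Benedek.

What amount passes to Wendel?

Elio takes one-third of 171,000 = 57,000. The remaining 114,000 passes to the descendants.
The descendants' portion (114,000) is divided into 2 shares of 57,000: Soraya and Wendel each take 57,000.

Wendel receives 57,000.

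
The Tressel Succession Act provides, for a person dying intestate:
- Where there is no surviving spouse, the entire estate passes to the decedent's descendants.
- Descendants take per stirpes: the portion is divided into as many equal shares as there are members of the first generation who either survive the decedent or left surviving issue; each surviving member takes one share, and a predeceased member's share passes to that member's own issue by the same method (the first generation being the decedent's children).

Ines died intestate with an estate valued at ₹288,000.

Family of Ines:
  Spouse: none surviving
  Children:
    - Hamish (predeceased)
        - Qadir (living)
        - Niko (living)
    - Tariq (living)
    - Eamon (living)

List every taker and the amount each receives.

Qadir: ₹48,000; Niko: ₹48,000; Tariq: ₹96,000; Eamon: ₹96,000

The entire ₹288,000 passes to the descendants.
That amount (₹288,000) is divided into 3 shares of ₹96,000: Tariq and Eamon each take ₹96,000; Hamish's ₹96,000 share passes to Hamish's issue.
Hamish's share (₹96,000) is divided into 2 shares of ₹48,000: Qadir and Niko each take ₹48,000.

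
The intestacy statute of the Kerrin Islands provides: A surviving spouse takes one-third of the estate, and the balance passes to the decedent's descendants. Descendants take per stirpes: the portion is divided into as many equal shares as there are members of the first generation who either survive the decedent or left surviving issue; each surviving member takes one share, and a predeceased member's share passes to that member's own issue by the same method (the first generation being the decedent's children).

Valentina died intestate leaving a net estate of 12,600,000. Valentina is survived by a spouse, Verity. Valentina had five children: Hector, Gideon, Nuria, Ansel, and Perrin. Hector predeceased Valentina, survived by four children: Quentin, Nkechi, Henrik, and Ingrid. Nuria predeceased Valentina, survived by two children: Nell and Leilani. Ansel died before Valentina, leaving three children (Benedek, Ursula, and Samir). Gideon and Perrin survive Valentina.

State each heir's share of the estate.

Verity: 4,200,000; Quentin: 420,000; Nkechi: 420,000; Henrik: 420,000; Ingrid: 420,000; Gideon: 1,680,000; Nell: 840,000; Leilani: 840,000; Benedek: 560,000; Ursula: 560,000; Samir: 560,000; Perrin: 1,680,000

Verity takes one-third of 12,600,000 = 4,200,000. The remaining 8,400,000 passes to the descendants.
The descendants' portion (8,400,000) is divided into 5 shares of 1,680,000: Gideon and Perrin each take 1,680,000; Hector's 1,680,000 share passes to Hector's issue; Nuria's 1,680,000 share passes to Nuria's issue; Ansel's 1,680,000 share passes to Ansel's issue.
Hector's share (1,680,000) is divided into 4 shares of 420,000: Quentin, Nkechi, Henrik, and Ingrid each take 420,000.
Nuria's share (1,680,000) is divided into 2 shares of 840,000: Nell and Leilani each take 840,000.
Ansel's share (1,680,000) is divided into 3 shares of 560,000: Benedek, Ursula, and Samir each take 560,000.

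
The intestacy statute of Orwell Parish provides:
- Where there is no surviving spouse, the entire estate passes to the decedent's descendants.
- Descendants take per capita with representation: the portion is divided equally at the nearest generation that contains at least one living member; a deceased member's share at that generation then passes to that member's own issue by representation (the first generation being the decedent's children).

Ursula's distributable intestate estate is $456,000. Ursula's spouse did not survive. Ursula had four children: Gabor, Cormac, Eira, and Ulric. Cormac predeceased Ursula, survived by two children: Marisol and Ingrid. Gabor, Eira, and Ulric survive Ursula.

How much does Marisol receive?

Marisol receives $57,000.

The entire $456,000 passes to the descendants.
That amount ($456,000) is divided into 4 shares of $114,000: Gabor, Eira, and Ulric each take $114,000; Cormac's $114,000 share passes to Cormac's issue.
Cormac's share ($114,000) is divided into 2 shares of $57,000: Marisol and Ingrid each take $57,000.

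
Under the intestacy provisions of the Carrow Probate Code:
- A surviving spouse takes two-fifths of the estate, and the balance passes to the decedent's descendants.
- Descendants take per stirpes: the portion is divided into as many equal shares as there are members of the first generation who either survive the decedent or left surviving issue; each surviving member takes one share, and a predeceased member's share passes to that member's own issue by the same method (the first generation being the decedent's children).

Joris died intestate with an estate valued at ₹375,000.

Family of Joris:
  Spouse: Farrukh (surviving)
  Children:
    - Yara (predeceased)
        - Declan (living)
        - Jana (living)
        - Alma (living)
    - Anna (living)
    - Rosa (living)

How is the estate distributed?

Farrukh: ₹150,000; Declan: ₹25,000; Jana: ₹25,000; Alma: ₹25,000; Anna: ₹75,000; Rosa: ₹75,000

Farrukh takes two-fifths of ₹375,000 = ₹150,000. The remaining ₹225,000 passes to the descendants.
The descendants' portion (₹225,000) is divided into 3 shares of ₹75,000: Anna and Rosa each take ₹75,000; Yara's ₹75,000 share passes to Yara's issue.
Yara's share (₹75,000) is divided into 3 shares of ₹25,000: Declan, Jana, and Alma each take ₹25,000.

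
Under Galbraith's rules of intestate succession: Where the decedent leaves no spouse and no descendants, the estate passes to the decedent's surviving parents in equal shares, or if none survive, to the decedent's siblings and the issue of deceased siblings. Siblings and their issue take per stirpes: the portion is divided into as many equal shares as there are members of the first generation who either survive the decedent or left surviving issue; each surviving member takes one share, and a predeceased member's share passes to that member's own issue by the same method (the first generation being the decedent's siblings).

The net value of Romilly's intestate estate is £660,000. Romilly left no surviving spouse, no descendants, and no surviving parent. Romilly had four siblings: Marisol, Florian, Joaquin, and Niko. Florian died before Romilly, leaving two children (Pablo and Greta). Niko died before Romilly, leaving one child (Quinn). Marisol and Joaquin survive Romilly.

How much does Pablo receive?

The entire £660,000 passes to the siblings and their issue.
That amount (£660,000) is divided into 4 shares of £165,000: Marisol and Joaquin each take £165,000; Florian's £165,000 share passes to Florian's issue; Niko's £165,000 share passes to Niko's issue.
Florian's share (£165,000) is divided into 2 shares of £82,500: Pablo and Greta each take £82,500.
Niko's share (£165,000) passes entirely to Quinn.

Pablo receives £82,500.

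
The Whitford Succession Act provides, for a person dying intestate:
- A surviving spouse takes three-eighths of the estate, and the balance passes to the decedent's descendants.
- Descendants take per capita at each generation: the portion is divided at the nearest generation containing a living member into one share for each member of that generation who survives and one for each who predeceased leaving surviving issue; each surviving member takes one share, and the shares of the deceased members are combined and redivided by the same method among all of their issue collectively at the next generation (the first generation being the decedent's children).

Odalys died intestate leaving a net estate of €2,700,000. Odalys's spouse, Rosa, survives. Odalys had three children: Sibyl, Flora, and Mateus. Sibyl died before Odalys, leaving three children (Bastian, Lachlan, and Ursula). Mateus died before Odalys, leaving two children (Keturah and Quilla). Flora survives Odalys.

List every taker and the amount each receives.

Rosa takes three-eighths of €2,700,000 = €1,012,500. The remaining €1,687,500 passes to the descendants.
The descendants' portion (€1,687,500) is divided at the children's generation into 3 shares of €562,500. Flora takes €562,500. The 2 shares of the deceased (Sibyl and Mateus) are combined into a pool of €1,125,000.
That pool (€1,125,000) is divided at the grandchildren's generation equally among Bastian, Lachlan, Ursula, Keturah, and Quilla: €225,000 each.

Rosa: €1,012,500; Bastian: €225,000; Lachlan: €225,000; Ursula: €225,000; Flora: €562,500; Keturah: €225,000; Quilla: €225,000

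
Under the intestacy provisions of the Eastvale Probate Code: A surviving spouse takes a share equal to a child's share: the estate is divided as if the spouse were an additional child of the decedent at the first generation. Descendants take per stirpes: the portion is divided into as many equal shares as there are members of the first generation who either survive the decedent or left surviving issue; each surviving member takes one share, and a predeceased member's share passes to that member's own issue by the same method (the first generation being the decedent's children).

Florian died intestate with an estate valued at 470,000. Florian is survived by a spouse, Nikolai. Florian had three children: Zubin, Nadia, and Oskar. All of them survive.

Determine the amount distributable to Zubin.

The spouse counts as an additional share at the children's level, so there are 4 primary shares of 117,500. Nikolai takes one such share (117,500).
The children's combined portion (352,500) is divided into 3 shares of 117,500: Zubin, Nadia, and Oskar each take 117,500.

Zubin receives 117,500.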